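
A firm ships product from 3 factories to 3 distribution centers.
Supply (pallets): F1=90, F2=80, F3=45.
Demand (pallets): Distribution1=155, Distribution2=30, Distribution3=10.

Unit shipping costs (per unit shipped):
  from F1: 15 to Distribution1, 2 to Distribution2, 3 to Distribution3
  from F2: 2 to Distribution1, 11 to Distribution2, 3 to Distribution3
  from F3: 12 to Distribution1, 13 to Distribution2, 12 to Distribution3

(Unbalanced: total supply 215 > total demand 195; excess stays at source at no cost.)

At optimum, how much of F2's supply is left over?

0

An optimal plan:
  F1–Distribution1: 30 pallets
  F1–Distribution2: 30 pallets
  F1–Distribution3: 10 pallets
  F2–Distribution1: 80 pallets
  F3–Distribution1: 45 pallets
Total cost = 1240.
F2 ships 80 of its 80, leaving 0.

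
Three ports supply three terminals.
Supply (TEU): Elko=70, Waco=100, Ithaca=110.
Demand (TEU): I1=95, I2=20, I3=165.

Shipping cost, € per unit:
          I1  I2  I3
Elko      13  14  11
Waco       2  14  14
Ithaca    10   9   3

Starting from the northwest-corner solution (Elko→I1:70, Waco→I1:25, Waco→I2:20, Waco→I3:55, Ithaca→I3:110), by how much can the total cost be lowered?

935

Current plan cost = 70·13 + 25·2 + 20·14 + 55·14 + 110·3 = €2340.
Optimal plan:
  Elko–I2: 15 × €14 = €210
  Elko–I3: 55 × €11 = €605
  Waco–I1: 95 × €2 = €190
  Waco–I2: 5 × €14 = €70
  Ithaca–I3: 110 × €3 = €330
Optimal cost = €1405.
Saving = 2340 − 1405 = €935.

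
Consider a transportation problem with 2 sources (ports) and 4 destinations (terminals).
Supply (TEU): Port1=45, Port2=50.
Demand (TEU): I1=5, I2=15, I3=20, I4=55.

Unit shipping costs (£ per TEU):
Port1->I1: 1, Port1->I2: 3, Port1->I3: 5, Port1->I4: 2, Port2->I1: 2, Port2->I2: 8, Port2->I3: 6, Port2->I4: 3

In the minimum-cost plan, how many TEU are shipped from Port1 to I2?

The minimum-cost plan:
  Port1–I1: 5 × £1 = £5
  Port1–I2: 15 × £3 = £45
  Port1–I3: 20 × £5 = £100
  Port1–I4: 5 × £2 = £10
  Port2–I4: 50 × £3 = £150
Total cost = £310.
So Port1→I2 carries 15 TEU.

15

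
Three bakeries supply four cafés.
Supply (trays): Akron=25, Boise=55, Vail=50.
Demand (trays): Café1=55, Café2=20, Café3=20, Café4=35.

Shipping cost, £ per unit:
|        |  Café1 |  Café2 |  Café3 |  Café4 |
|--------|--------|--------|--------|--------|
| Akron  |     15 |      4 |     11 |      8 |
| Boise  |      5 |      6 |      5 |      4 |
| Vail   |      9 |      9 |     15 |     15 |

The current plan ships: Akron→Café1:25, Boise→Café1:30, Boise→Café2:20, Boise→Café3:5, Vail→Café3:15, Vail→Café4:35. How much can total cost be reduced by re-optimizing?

Current plan cost = 25·15 + 30·5 + 20·6 + 5·5 + 15·15 + 35·15 = £1420.
Optimal plan:
  Akron->Café2: 20 trays
  Akron->Café4: 5 trays
  Boise->Café1: 5 trays
  Boise->Café3: 20 trays
  Boise->Café4: 30 trays
  Vail->Café1: 50 trays
Optimal cost = £815.
Saving = 1420 − 815 = £605.

605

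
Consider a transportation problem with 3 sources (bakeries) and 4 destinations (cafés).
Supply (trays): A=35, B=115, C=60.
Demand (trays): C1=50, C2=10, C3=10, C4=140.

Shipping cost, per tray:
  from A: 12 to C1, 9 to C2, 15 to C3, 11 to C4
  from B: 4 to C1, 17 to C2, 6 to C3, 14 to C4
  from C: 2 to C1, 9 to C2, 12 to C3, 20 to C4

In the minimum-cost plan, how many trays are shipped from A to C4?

35

Solving gives:
  A–C4: 35 × 11 = 385
  B–C3: 10 × 6 = 60
  B–C4: 105 × 14 = 1470
  C–C1: 50 × 2 = 100
  C–C2: 10 × 9 = 90
Total cost = 2105.
So A→C4 carries 35 trays.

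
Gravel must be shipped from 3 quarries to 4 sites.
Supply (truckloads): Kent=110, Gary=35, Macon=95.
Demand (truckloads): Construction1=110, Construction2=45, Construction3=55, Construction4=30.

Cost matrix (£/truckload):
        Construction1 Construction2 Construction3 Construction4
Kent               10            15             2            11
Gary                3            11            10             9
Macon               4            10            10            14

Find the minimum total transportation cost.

One minimum-cost allocation:
  Kent–Construction2: 25 × £15 = £375
  Kent–Construction3: 55 × £2 = £110
  Kent–Construction4: 30 × £11 = £330
  Gary–Construction1: 35 × £3 = £105
  Macon–Construction1: 75 × £4 = £300
  Macon–Construction2: 20 × £10 = £200
Total = 375 + 110 + 330 + 105 + 300 + 200 = £1420.

1420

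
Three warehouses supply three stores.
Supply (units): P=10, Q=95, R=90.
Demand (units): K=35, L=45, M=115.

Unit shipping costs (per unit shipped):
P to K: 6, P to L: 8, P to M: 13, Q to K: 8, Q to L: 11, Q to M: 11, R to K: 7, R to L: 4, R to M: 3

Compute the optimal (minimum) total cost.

1290

A cheapest plan:
  P to L: 10 units
  Q to K: 35 units
  Q to L: 35 units
  Q to M: 25 units
  R to M: 90 units
Total cost = 1290.
(Supply check: P ships 10; Q ships 95; R ships 90.)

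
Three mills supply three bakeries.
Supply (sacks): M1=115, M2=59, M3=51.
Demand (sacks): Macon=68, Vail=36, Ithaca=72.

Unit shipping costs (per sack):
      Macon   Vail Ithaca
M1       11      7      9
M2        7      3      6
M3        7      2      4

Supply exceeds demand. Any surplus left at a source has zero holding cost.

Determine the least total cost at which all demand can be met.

1157

An optimal shipping plan:
  M1 to Macon: 9 × 11 = 99
  M1 to Vail: 36 × 7 = 252
  M1 to Ithaca: 21 × 9 = 189
  M2 to Macon: 59 × 7 = 413
  M3 to Ithaca: 51 × 4 = 204
Total = 99 + 252 + 189 + 413 + 204 = 1157.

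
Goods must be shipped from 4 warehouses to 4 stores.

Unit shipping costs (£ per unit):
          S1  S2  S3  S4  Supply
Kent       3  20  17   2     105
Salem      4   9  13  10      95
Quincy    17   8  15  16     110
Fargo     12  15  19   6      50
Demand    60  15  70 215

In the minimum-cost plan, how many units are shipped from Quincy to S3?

70

Solving gives:
  Kent->S4: 105 × £2 = £210
  Salem->S1: 60 × £4 = £240
  Salem->S4: 35 × £10 = £350
  Quincy->S2: 15 × £8 = £120
  Quincy->S3: 70 × £15 = £1050
  Quincy->S4: 25 × £16 = £400
  Fargo->S4: 50 × £6 = £300
Total cost = £2670.
So Quincy→S3 carries 70 units.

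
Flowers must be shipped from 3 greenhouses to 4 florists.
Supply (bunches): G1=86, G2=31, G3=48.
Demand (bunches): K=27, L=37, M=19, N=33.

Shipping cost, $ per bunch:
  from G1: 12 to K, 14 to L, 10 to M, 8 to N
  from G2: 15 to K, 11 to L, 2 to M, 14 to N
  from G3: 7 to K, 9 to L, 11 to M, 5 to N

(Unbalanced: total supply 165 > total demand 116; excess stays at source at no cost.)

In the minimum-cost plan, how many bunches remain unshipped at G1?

Minimum-cost shipments:
  G1 to L: 4 × $14 = $56
  G1 to N: 33 × $8 = $264
  G2 to L: 12 × $11 = $132
  G2 to M: 19 × $2 = $38
  G3 to K: 27 × $7 = $189
  G3 to L: 21 × $9 = $189
Total cost = $868.
G1 ships 37 of its 86, leaving 49.

49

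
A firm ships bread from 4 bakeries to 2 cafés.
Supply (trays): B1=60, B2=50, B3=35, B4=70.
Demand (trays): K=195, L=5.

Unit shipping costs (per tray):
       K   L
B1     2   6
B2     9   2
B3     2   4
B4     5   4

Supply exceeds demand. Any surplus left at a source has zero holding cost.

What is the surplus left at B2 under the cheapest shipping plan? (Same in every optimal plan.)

15

An optimal plan:
  B1->K: 60 × 2 = 120
  B2->K: 30 × 9 = 270
  B2->L: 5 × 2 = 10
  B3->K: 35 × 2 = 70
  B4->K: 70 × 5 = 350
Total cost = 820.
B2 ships 35 of its 50, leaving 15.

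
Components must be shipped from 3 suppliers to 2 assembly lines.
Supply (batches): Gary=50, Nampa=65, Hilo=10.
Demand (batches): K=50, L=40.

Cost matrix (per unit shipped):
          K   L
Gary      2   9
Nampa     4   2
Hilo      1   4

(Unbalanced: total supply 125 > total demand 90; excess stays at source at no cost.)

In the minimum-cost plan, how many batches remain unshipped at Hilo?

0

Minimum-cost shipments:
  Gary–K: 40 batches
  Nampa–L: 40 batches
  Hilo–K: 10 batches
Total cost = 170.
Hilo ships 10 of its 10, leaving 0.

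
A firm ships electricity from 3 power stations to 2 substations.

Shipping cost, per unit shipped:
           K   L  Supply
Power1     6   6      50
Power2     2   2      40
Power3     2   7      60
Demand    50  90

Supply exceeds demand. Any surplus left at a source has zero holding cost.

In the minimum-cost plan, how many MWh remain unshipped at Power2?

0

Minimum-cost shipments:
  Power1→L: 50 MWh
  Power2→L: 40 MWh
  Power3→K: 50 MWh
Total cost = 480.
Power2 ships 40 of its 40, leaving 0.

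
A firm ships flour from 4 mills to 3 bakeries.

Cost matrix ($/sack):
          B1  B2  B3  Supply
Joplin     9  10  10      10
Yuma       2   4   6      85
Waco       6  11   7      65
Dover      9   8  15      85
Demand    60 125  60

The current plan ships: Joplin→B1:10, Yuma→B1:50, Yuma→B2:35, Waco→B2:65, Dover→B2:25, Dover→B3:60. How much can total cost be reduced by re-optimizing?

685

Current plan cost = 10·9 + 50·2 + 35·4 + 65·11 + 25·8 + 60·15 = $2145.
Optimal plan:
  Joplin–B2: 10 × $10 = $100
  Yuma–B1: 55 × $2 = $110
  Yuma–B2: 30 × $4 = $120
  Waco–B1: 5 × $6 = $30
  Waco–B3: 60 × $7 = $420
  Dover–B2: 85 × $8 = $680
Optimal cost = $1460.
Saving = 2145 − 1460 = $685.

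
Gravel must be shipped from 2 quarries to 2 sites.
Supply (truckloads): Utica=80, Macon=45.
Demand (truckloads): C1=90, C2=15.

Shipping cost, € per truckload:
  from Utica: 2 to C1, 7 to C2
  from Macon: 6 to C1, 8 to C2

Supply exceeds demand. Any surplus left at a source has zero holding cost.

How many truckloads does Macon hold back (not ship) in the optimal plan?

20

Minimum-cost shipments:
  Utica->C1: 80 × €2 = €160
  Macon->C1: 10 × €6 = €60
  Macon->C2: 15 × €8 = €120
Total cost = €340.
Macon ships 25 of its 45, leaving 20.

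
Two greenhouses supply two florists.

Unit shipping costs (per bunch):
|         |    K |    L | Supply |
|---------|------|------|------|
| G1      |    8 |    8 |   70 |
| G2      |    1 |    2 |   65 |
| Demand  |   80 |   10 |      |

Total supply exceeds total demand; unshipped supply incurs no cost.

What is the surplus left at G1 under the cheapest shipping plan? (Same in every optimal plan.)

45

An optimal plan:
  G1→K: 15 × 8 = 120
  G1→L: 10 × 8 = 80
  G2→K: 65 × 1 = 65
Total cost = 265.
G1 ships 25 of its 70, leaving 45.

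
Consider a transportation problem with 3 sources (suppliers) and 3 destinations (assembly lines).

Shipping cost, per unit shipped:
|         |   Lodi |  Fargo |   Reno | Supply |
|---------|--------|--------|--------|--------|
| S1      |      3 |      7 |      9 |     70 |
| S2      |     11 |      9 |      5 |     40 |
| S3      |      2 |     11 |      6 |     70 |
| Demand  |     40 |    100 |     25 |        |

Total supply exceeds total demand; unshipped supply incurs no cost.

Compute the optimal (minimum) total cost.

980

A cheapest plan:
  S1–Fargo: 70 batches
  S2–Fargo: 30 batches
  S2–Reno: 10 batches
  S3–Lodi: 40 batches
  S3–Reno: 15 batches
Total cost = 980.
(Supply check: S1 ships 70; S2 ships 40; S3 ships 55.)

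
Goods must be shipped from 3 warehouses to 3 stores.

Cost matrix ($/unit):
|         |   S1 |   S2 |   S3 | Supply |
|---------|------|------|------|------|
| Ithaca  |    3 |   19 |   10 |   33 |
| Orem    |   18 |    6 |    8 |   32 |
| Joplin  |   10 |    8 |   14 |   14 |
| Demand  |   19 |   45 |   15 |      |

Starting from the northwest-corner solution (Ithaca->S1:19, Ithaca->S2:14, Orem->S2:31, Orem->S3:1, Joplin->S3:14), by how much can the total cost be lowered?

210

Current plan cost = 19·3 + 14·19 + 31·6 + 1·8 + 14·14 = $713.
Optimal plan:
  Ithaca–S1: 19 × $3 = $57
  Ithaca–S3: 14 × $10 = $140
  Orem–S2: 31 × $6 = $186
  Orem–S3: 1 × $8 = $8
  Joplin–S2: 14 × $8 = $112
Optimal cost = $503.
Saving = 713 − 503 = $210.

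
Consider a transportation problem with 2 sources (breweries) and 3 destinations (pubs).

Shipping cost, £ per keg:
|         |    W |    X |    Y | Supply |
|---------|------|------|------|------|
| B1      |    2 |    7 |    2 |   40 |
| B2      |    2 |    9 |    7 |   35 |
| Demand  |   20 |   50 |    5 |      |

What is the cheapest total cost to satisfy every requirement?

430

An optimal shipping plan:
  B1→X: 35 kegs
  B1→Y: 5 kegs
  B2→W: 20 kegs
  B2→X: 15 kegs
Total cost = £430.
(Supply check: B1 ships 40; B2 ships 35.)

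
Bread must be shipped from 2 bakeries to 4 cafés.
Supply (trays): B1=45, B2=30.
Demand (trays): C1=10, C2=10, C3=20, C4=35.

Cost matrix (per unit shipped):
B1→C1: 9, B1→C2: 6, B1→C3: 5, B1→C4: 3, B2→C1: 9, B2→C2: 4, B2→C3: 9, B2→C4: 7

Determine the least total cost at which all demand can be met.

375

A cheapest plan:
  B1→C3: 20 × 5 = 100
  B1→C4: 25 × 3 = 75
  B2→C1: 10 × 9 = 90
  B2→C2: 10 × 4 = 40
  B2→C4: 10 × 7 = 70
Total = 100 + 75 + 90 + 40 + 70 = 375.
(Supply check: B1 ships 45; B2 ships 30.)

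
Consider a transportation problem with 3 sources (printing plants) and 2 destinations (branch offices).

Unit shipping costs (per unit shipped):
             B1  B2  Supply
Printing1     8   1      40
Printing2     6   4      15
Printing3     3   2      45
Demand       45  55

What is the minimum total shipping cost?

235

A cheapest plan:
  Printing1->B2: 40 × 1 = 40
  Printing2->B2: 15 × 4 = 60
  Printing3->B1: 45 × 3 = 135
Total = 40 + 60 + 135 = 235.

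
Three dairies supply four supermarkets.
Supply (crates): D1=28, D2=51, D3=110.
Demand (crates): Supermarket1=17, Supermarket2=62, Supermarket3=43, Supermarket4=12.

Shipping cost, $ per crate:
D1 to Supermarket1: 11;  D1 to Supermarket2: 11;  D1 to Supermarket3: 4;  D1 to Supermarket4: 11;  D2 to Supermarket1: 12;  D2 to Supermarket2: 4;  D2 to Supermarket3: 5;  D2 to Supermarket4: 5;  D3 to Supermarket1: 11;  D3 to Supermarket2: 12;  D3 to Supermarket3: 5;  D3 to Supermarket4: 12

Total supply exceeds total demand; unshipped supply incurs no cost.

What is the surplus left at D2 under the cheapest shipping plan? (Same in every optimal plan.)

0

Minimum-cost shipments:
  D1–Supermarket3: 28 × $4 = $112
  D2–Supermarket2: 51 × $4 = $204
  D3–Supermarket1: 17 × $11 = $187
  D3–Supermarket2: 11 × $12 = $132
  D3–Supermarket3: 15 × $5 = $75
  D3–Supermarket4: 12 × $12 = $144
Total cost = $854.
D2 ships 51 of its 51, leaving 0.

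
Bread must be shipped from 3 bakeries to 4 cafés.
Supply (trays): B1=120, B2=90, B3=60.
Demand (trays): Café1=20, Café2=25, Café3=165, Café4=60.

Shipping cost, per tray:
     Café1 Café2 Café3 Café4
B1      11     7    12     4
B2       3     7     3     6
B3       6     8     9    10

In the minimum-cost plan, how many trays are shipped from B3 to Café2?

Solving gives:
  B1–Café2: 25 × 7 = 175
  B1–Café3: 35 × 12 = 420
  B1–Café4: 60 × 4 = 240
  B2–Café3: 90 × 3 = 270
  B3–Café1: 20 × 6 = 120
  B3–Café3: 40 × 9 = 360
Total cost = 1585.
The route B3→Café2 is not used.

0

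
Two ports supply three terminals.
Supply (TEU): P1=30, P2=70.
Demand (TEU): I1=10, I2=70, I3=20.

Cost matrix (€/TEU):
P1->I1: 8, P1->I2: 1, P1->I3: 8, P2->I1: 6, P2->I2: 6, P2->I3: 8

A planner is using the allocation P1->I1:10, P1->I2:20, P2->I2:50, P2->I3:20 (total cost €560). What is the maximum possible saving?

70

Current plan cost = 10·8 + 20·1 + 50·6 + 20·8 = €560.
Optimal plan:
  P1->I2: 30 × €1 = €30
  P2->I1: 10 × €6 = €60
  P2->I2: 40 × €6 = €240
  P2->I3: 20 × €8 = €160
Optimal cost = €490.
Saving = 560 − 490 = €70.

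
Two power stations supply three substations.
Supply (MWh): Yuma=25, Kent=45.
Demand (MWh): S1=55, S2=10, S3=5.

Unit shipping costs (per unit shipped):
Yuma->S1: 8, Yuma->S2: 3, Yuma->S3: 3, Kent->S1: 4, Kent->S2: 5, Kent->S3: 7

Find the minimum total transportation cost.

One minimum-cost allocation:
  Yuma→S1: 10 × 8 = 80
  Yuma→S2: 10 × 3 = 30
  Yuma→S3: 5 × 3 = 15
  Kent→S1: 45 × 4 = 180
Total = 80 + 30 + 15 + 180 = 305.

305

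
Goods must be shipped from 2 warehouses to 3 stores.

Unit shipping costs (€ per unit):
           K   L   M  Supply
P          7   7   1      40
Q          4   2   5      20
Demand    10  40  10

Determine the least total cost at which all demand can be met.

One minimum-cost allocation:
  P->K: 10 × €7 = €70
  P->L: 20 × €7 = €140
  P->M: 10 × €1 = €10
  Q->L: 20 × €2 = €40
Total = 70 + 140 + 10 + 40 = €260.
(Supply check: P ships 40; Q ships 20.)

260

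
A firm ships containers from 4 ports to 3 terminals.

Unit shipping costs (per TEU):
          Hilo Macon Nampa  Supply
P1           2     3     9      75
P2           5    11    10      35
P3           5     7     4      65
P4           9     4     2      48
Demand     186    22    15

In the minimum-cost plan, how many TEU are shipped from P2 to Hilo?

Optimal shipments:
  P1->Hilo: 75 TEU
  P2->Hilo: 35 TEU
  P3->Hilo: 65 TEU
  P4->Hilo: 11 TEU
  P4->Macon: 22 TEU
  P4->Nampa: 15 TEU
Total cost = 867.
So P2→Hilo carries 35 TEU.

35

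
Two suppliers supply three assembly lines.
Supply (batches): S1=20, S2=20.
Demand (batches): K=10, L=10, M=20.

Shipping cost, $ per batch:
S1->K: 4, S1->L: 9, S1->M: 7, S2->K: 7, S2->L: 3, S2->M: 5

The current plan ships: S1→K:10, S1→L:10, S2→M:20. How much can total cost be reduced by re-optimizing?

Current plan cost = 10·4 + 10·9 + 20·5 = $230.
Optimal plan:
  S1->K: 10 × $4 = $40
  S1->M: 10 × $7 = $70
  S2->L: 10 × $3 = $30
  S2->M: 10 × $5 = $50
Optimal cost = $190.
Saving = 230 − 190 = $40.

40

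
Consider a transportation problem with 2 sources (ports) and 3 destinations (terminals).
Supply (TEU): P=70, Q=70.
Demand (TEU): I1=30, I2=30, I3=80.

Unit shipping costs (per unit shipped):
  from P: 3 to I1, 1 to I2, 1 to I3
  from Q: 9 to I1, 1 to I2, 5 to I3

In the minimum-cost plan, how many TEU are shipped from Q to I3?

The minimum-cost plan:
  P→I1: 30 × 3 = 90
  P→I3: 40 × 1 = 40
  Q→I2: 30 × 1 = 30
  Q→I3: 40 × 5 = 200
Total cost = 360.
So Q→I3 carries 40 TEU.

40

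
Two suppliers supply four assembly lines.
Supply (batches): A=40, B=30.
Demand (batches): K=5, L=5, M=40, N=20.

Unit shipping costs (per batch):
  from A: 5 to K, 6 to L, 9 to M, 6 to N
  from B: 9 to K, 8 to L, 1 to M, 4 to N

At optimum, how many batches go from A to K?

Optimal shipments:
  A to K: 5 batches
  A to L: 5 batches
  A to M: 10 batches
  A to N: 20 batches
  B to M: 30 batches
Total cost = 295.
So A→K carries 5 batches.

5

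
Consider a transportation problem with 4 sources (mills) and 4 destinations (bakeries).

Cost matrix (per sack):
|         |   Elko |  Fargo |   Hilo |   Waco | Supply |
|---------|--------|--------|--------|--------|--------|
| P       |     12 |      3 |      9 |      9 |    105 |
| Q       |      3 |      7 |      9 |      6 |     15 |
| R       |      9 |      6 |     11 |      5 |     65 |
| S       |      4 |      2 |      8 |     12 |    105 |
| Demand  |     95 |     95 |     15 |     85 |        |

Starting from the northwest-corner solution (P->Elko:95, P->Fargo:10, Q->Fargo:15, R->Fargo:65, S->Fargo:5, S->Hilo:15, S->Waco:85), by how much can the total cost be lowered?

Current plan cost = 95·12 + 10·3 + 15·7 + 65·6 + 5·2 + 15·8 + 85·12 = 2815.
Optimal plan:
  P→Fargo: 95 × 3 = 285
  P→Hilo: 5 × 9 = 45
  P→Waco: 5 × 9 = 45
  Q→Waco: 15 × 6 = 90
  R→Waco: 65 × 5 = 325
  S→Elko: 95 × 4 = 380
  S→Hilo: 10 × 8 = 80
Optimal cost = 1250.
Saving = 2815 − 1250 = 1565.

1565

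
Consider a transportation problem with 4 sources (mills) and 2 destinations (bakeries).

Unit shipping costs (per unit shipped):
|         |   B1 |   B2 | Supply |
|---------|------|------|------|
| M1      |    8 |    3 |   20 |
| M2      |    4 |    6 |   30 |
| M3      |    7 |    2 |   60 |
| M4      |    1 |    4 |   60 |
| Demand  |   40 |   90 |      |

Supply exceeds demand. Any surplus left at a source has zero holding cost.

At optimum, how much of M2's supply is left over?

30

An optimal plan:
  M1→B2: 20 sacks
  M3→B2: 60 sacks
  M4→B1: 40 sacks
  M4→B2: 10 sacks
Total cost = 260.
M2 ships 0 of its 30, leaving 30.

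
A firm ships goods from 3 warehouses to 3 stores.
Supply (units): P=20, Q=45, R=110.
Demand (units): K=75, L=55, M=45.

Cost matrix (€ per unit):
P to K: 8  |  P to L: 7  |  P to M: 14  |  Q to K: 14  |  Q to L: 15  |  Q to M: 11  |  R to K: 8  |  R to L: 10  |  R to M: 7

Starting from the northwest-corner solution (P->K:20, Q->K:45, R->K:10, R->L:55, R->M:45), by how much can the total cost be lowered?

150

Current plan cost = 20·8 + 45·14 + 10·8 + 55·10 + 45·7 = €1735.
Optimal plan:
  P->L: 20 × €7 = €140
  Q->M: 45 × €11 = €495
  R->K: 75 × €8 = €600
  R->L: 35 × €10 = €350
Optimal cost = €1585.
Saving = 1735 − 1585 = €150.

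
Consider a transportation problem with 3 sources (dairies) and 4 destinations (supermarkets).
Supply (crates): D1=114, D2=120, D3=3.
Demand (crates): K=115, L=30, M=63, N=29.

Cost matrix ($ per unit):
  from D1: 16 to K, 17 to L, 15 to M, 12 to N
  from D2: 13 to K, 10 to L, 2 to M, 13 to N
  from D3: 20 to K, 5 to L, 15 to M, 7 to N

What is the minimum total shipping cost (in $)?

One minimum-cost allocation:
  D1 to K: 85 × $16 = $1360
  D1 to N: 29 × $12 = $348
  D2 to K: 30 × $13 = $390
  D2 to L: 27 × $10 = $270
  D2 to M: 63 × $2 = $126
  D3 to L: 3 × $5 = $15
Total = 1360 + 348 + 390 + 270 + 126 + 15 = $2509.
(Supply check: D1 ships 114; D2 ships 120; D3 ships 3.)

2509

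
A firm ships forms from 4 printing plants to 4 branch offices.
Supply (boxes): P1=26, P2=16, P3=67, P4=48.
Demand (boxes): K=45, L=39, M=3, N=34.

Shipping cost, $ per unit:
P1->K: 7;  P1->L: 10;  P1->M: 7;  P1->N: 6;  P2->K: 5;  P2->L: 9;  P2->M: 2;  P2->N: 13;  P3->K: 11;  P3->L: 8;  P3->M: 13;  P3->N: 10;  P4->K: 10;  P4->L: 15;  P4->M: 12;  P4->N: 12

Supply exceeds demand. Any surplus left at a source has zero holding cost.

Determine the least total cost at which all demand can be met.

939

An optimal shipping plan:
  P1 to N: 26 boxes
  P2 to K: 13 boxes
  P2 to M: 3 boxes
  P3 to L: 39 boxes
  P3 to N: 8 boxes
  P4 to K: 32 boxes
Total cost = $939.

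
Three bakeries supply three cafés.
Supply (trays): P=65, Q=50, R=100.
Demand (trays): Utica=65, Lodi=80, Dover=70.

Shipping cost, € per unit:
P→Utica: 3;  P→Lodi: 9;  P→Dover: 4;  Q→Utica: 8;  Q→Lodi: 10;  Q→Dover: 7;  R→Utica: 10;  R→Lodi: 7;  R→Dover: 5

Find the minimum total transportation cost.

1205

A cheapest plan:
  P–Utica: 65 × €3 = €195
  Q–Dover: 50 × €7 = €350
  R–Lodi: 80 × €7 = €560
  R–Dover: 20 × €5 = €100
Total = 195 + 350 + 560 + 100 = €1205.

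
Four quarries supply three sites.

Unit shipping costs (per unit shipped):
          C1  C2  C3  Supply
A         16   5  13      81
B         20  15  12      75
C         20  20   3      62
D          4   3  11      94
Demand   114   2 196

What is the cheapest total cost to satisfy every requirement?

An optimal shipping plan:
  A to C1: 20 × 16 = 320
  A to C2: 2 × 5 = 10
  A to C3: 59 × 13 = 767
  B to C3: 75 × 12 = 900
  C to C3: 62 × 3 = 186
  D to C1: 94 × 4 = 376
Total = 320 + 10 + 767 + 900 + 186 + 376 = 2559.
(Supply check: A ships 81; B ships 75; C ships 62; D ships 94.)

2559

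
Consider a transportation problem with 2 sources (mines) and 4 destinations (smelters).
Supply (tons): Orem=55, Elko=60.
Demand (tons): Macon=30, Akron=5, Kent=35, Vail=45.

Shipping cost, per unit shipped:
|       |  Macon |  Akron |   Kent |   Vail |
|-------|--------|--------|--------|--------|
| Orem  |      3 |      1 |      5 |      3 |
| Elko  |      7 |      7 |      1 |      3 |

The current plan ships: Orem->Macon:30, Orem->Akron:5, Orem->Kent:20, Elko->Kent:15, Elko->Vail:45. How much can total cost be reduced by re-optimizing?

80

Current plan cost = 30·3 + 5·1 + 20·5 + 15·1 + 45·3 = 345.
Optimal plan:
  Orem→Macon: 30 × 3 = 90
  Orem→Akron: 5 × 1 = 5
  Orem→Vail: 20 × 3 = 60
  Elko→Kent: 35 × 1 = 35
  Elko→Vail: 25 × 3 = 75
Optimal cost = 265.
Saving = 345 − 265 = 80.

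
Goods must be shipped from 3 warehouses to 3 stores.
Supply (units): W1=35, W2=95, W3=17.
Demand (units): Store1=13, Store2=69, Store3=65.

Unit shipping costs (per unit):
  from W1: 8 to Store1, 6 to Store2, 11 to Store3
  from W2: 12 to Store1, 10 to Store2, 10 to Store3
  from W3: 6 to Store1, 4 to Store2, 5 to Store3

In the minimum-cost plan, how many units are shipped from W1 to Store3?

The minimum-cost plan:
  W1->Store2: 35 × 6 = 210
  W2->Store1: 13 × 12 = 156
  W2->Store2: 17 × 10 = 170
  W2->Store3: 65 × 10 = 650
  W3->Store2: 17 × 4 = 68
Total cost = 1254.
The route W1→Store3 is not used.

0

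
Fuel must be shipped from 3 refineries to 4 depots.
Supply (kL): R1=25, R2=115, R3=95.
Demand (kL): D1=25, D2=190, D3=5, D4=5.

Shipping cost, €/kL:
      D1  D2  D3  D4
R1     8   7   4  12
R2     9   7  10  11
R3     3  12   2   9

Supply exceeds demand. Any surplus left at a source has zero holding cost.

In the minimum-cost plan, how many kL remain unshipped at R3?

10

An optimal plan:
  R1→D2: 25 × €7 = €175
  R2→D2: 115 × €7 = €805
  R3→D1: 25 × €3 = €75
  R3→D2: 50 × €12 = €600
  R3→D3: 5 × €2 = €10
  R3→D4: 5 × €9 = €45
Total cost = €1710.
R3 ships 85 of its 95, leaving 10.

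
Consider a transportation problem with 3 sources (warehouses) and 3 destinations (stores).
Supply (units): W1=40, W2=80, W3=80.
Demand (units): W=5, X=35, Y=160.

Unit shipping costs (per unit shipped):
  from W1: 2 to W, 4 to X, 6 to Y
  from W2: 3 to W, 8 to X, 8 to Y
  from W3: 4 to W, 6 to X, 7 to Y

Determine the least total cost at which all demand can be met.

One minimum-cost allocation:
  W1→X: 35 × 4 = 140
  W1→Y: 5 × 6 = 30
  W2→W: 5 × 3 = 15
  W2→Y: 75 × 8 = 600
  W3→Y: 80 × 7 = 560
Total = 140 + 30 + 15 + 600 + 560 = 1345.

1345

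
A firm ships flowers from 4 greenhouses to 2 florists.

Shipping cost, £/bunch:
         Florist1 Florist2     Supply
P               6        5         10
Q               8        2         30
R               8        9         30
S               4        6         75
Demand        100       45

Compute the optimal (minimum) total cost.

655

An optimal shipping plan:
  P->Florist2: 10 × £5 = £50
  Q->Florist2: 30 × £2 = £60
  R->Florist1: 25 × £8 = £200
  R->Florist2: 5 × £9 = £45
  S->Florist1: 75 × £4 = £300
Total = 50 + 60 + 200 + 45 + 300 = £655.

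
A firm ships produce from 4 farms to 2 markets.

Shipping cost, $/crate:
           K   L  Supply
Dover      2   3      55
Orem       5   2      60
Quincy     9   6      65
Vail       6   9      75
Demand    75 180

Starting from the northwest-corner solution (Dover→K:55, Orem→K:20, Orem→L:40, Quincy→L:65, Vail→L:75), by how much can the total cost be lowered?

Current plan cost = 55·2 + 20·5 + 40·2 + 65·6 + 75·9 = $1355.
Optimal plan:
  Dover→L: 55 × $3 = $165
  Orem→L: 60 × $2 = $120
  Quincy→L: 65 × $6 = $390
  Vail→K: 75 × $6 = $450
Optimal cost = $1125.
Saving = 1355 − 1125 = $230.

230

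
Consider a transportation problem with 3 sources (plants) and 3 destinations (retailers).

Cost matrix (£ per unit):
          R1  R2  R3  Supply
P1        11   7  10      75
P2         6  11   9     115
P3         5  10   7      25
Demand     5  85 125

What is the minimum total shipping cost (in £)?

1740

Optimal allocation:
  P1 to R2: 75 × £7 = £525
  P2 to R1: 5 × £6 = £30
  P2 to R2: 10 × £11 = £110
  P2 to R3: 100 × £9 = £900
  P3 to R3: 25 × £7 = £175
Total = 525 + 30 + 110 + 900 + 175 = £1740.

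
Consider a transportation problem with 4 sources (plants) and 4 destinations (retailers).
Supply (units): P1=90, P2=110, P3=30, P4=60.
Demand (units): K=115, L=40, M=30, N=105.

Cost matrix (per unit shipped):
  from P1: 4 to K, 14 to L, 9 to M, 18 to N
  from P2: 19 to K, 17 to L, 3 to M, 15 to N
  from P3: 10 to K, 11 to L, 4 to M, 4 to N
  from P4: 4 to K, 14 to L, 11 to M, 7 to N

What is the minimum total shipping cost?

Optimal allocation:
  P1–K: 90 units
  P2–L: 40 units
  P2–M: 30 units
  P2–N: 40 units
  P3–N: 30 units
  P4–K: 25 units
  P4–N: 35 units
Total cost = 2195.

2195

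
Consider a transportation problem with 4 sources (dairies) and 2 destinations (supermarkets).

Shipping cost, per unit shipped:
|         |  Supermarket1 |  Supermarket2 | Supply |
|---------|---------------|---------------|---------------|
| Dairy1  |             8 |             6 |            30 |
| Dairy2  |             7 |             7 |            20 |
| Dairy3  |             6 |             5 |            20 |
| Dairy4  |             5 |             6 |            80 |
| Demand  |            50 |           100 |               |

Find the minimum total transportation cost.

One minimum-cost allocation:
  Dairy1->Supermarket2: 30 × 6 = 180
  Dairy2->Supermarket2: 20 × 7 = 140
  Dairy3->Supermarket2: 20 × 5 = 100
  Dairy4->Supermarket1: 50 × 5 = 250
  Dairy4->Supermarket2: 30 × 6 = 180
Total = 180 + 140 + 100 + 250 + 180 = 850.
(Supply check: Dairy1 ships 30; Dairy2 ships 20; Dairy3 ships 20; Dairy4 ships 80.)

850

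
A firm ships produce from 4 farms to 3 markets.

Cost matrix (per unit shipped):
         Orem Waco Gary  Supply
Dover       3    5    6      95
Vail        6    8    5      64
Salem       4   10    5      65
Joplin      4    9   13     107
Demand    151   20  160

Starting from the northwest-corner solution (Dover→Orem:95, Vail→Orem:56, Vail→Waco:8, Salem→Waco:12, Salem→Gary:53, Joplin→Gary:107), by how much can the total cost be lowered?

Current plan cost = 95·3 + 56·6 + 8·8 + 12·10 + 53·5 + 107·13 = 2461.
Optimal plan:
  Dover->Orem: 44 crates
  Dover->Waco: 20 crates
  Dover->Gary: 31 crates
  Vail->Gary: 64 crates
  Salem->Gary: 65 crates
  Joplin->Orem: 107 crates
Optimal cost = 1491.
Saving = 2461 − 1491 = 970.

970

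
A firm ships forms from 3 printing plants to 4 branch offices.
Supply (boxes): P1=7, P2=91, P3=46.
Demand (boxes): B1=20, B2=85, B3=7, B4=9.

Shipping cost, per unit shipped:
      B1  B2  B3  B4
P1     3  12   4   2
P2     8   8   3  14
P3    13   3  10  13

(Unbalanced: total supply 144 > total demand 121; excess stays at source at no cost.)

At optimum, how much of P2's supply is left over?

23

Minimum-cost shipments:
  P1–B4: 7 × 2 = 14
  P2–B1: 20 × 8 = 160
  P2–B2: 39 × 8 = 312
  P2–B3: 7 × 3 = 21
  P2–B4: 2 × 14 = 28
  P3–B2: 46 × 3 = 138
Total cost = 673.
P2 ships 68 of its 91, leaving 23.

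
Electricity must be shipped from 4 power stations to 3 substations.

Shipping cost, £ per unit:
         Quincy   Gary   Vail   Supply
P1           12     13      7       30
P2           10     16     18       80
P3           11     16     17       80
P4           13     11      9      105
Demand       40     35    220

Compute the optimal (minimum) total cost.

One minimum-cost allocation:
  P1 to Vail: 30 × £7 = £210
  P2 to Quincy: 40 × £10 = £400
  P2 to Gary: 35 × £16 = £560
  P2 to Vail: 5 × £18 = £90
  P3 to Vail: 80 × £17 = £1360
  P4 to Vail: 105 × £9 = £945
Total = 210 + 400 + 560 + 90 + 1360 + 945 = £3565.

3565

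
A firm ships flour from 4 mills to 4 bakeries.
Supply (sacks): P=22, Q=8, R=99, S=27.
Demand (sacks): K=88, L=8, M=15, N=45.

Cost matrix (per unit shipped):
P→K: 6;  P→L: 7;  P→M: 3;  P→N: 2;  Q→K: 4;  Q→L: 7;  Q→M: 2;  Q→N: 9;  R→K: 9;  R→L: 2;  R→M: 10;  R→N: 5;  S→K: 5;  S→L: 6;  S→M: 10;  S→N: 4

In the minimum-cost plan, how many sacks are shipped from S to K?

27

The minimum-cost plan:
  P->M: 15 × 3 = 45
  P->N: 7 × 2 = 14
  Q->K: 8 × 4 = 32
  R->K: 53 × 9 = 477
  R->L: 8 × 2 = 16
  R->N: 38 × 5 = 190
  S->K: 27 × 5 = 135
Total cost = 909.
So S→K carries 27 sacks.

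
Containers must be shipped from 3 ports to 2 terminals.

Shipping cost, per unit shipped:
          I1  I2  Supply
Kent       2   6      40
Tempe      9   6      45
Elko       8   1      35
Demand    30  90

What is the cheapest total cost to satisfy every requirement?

An optimal shipping plan:
  Kent–I1: 30 × 2 = 60
  Kent–I2: 10 × 6 = 60
  Tempe–I2: 45 × 6 = 270
  Elko–I2: 35 × 1 = 35
Total = 60 + 60 + 270 + 35 = 425.

425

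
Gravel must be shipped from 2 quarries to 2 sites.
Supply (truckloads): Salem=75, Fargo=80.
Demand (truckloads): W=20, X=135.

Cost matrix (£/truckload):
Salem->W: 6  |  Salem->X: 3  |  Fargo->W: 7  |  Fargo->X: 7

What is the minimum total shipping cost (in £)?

Optimal allocation:
  Salem to X: 75 × £3 = £225
  Fargo to W: 20 × £7 = £140
  Fargo to X: 60 × £7 = £420
Total = 225 + 140 + 420 = £785.
(Supply check: Salem ships 75; Fargo ships 80.)

785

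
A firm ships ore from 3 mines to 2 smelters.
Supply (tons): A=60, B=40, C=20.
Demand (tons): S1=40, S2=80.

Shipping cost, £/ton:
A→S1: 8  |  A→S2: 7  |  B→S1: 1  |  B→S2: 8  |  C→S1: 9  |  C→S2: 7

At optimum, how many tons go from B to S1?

The minimum-cost plan:
  A–S2: 60 × £7 = £420
  B–S1: 40 × £1 = £40
  C–S2: 20 × £7 = £140
Total cost = £600.
So B→S1 carries 40 tons.

40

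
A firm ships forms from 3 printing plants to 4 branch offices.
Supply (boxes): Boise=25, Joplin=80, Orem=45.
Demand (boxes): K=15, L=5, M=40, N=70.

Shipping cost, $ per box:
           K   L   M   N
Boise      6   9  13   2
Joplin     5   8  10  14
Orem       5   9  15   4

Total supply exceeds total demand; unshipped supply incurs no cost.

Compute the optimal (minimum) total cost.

A cheapest plan:
  Boise->N: 25 × $2 = $50
  Joplin->K: 15 × $5 = $75
  Joplin->L: 5 × $8 = $40
  Joplin->M: 40 × $10 = $400
  Orem->N: 45 × $4 = $180
Total = 50 + 75 + 40 + 400 + 180 = $745.
(Supply check: Boise ships 25; Joplin ships 60; Orem ships 45.)

745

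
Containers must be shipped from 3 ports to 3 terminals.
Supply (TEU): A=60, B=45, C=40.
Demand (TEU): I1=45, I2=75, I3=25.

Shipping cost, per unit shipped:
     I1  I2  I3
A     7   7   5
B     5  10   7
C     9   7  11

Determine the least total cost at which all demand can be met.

875

One minimum-cost allocation:
  A->I2: 35 × 7 = 245
  A->I3: 25 × 5 = 125
  B->I1: 45 × 5 = 225
  C->I2: 40 × 7 = 280
Total = 245 + 125 + 225 + 280 = 875.
(Supply check: A ships 60; B ships 45; C ships 40.)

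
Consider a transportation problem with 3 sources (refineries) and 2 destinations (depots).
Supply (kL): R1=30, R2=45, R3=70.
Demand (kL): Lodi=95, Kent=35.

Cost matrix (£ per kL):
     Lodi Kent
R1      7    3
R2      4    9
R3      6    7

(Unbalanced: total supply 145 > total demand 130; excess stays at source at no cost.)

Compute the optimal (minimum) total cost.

605

A cheapest plan:
  R1–Kent: 30 × £3 = £90
  R2–Lodi: 45 × £4 = £180
  R3–Lodi: 50 × £6 = £300
  R3–Kent: 5 × £7 = £35
Total = 90 + 180 + 300 + 35 = £605.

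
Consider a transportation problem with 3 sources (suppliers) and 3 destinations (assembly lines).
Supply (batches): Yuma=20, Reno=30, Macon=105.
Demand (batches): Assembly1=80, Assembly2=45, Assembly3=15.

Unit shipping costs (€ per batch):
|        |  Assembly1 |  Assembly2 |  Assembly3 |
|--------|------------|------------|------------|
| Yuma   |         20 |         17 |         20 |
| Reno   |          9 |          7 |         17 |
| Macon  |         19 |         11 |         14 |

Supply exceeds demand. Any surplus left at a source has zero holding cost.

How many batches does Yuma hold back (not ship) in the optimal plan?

Minimum-cost shipments:
  Yuma->Assembly1: 5 × €20 = €100
  Reno->Assembly1: 30 × €9 = €270
  Macon->Assembly1: 45 × €19 = €855
  Macon->Assembly2: 45 × €11 = €495
  Macon->Assembly3: 15 × €14 = €210
Total cost = €1930.
Yuma ships 5 of its 20, leaving 15.

15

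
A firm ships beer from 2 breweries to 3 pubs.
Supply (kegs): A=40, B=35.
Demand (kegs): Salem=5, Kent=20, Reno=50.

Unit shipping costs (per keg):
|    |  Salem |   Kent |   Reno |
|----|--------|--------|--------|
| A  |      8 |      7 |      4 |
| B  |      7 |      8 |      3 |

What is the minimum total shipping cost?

One minimum-cost allocation:
  A–Salem: 5 kegs
  A–Kent: 20 kegs
  A–Reno: 15 kegs
  B–Reno: 35 kegs
Total cost = 345.

345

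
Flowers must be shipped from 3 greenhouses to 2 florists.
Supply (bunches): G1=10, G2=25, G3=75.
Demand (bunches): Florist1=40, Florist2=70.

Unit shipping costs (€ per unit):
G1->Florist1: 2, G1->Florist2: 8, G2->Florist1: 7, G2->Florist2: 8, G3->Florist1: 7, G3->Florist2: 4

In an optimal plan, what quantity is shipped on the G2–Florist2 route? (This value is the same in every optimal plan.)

Optimal shipments:
  G1->Florist1: 10 × €2 = €20
  G2->Florist1: 25 × €7 = €175
  G3->Florist1: 5 × €7 = €35
  G3->Florist2: 70 × €4 = €280
Total cost = €510.
The route G2→Florist2 is not used.

0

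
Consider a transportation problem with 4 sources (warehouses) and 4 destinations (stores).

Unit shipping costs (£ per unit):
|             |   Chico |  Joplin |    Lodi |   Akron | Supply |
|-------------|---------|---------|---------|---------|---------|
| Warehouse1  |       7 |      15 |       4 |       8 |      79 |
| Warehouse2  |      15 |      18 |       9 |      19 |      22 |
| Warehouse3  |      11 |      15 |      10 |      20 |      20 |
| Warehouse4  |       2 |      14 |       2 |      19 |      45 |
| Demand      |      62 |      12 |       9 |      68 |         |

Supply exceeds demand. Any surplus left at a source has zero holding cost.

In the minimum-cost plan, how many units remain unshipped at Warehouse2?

15

An optimal plan:
  Warehouse1→Chico: 9 units
  Warehouse1→Lodi: 2 units
  Warehouse1→Akron: 68 units
  Warehouse2→Lodi: 7 units
  Warehouse3→Chico: 8 units
  Warehouse3→Joplin: 12 units
  Warehouse4→Chico: 45 units
Total cost = £1036.
Warehouse2 ships 7 of its 22, leaving 15.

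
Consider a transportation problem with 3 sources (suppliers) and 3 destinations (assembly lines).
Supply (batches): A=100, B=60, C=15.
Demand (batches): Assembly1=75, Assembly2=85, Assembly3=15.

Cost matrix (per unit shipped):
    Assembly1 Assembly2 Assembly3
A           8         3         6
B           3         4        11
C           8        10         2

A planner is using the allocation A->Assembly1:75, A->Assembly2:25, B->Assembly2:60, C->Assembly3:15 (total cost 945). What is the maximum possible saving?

360

Current plan cost = 75·8 + 25·3 + 60·4 + 15·2 = 945.
Optimal plan:
  A→Assembly1: 15 batches
  A→Assembly2: 85 batches
  B→Assembly1: 60 batches
  C→Assembly3: 15 batches
Optimal cost = 585.
Saving = 945 − 585 = 360.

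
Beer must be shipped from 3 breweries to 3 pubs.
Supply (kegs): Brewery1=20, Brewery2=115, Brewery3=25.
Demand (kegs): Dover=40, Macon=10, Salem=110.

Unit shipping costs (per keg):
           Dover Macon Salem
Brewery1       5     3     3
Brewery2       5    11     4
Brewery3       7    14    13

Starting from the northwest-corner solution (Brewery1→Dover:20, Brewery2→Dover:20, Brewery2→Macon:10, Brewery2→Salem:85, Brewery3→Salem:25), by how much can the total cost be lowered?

Current plan cost = 20·5 + 20·5 + 10·11 + 85·4 + 25·13 = 975.
Optimal plan:
  Brewery1 to Macon: 10 × 3 = 30
  Brewery1 to Salem: 10 × 3 = 30
  Brewery2 to Dover: 15 × 5 = 75
  Brewery2 to Salem: 100 × 4 = 400
  Brewery3 to Dover: 25 × 7 = 175
Optimal cost = 710.
Saving = 975 − 710 = 265.

265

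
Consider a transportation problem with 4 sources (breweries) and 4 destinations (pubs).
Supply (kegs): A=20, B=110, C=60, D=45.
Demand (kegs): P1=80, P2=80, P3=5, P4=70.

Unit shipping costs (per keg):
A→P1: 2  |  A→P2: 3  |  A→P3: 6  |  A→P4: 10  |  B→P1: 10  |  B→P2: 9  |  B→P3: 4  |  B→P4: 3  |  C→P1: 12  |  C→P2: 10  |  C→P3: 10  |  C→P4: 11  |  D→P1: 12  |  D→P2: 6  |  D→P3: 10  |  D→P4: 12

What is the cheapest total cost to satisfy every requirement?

A cheapest plan:
  A–P1: 20 × 2 = 40
  B–P1: 35 × 10 = 350
  B–P3: 5 × 4 = 20
  B–P4: 70 × 3 = 210
  C–P1: 25 × 12 = 300
  C–P2: 35 × 10 = 350
  D–P2: 45 × 6 = 270
Total = 40 + 350 + 20 + 210 + 300 + 350 + 270 = 1540.

1540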